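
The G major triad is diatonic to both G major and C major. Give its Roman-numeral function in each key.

The scale of G major is G A B C D E F♯; G is degree 1, and the triad built there (G-B-D) is major, so it is I.
The scale of C major is C D E F G A B; G is degree 5, and the triad built there (G-B-D) is major, so it is V.

I in G major; V in C major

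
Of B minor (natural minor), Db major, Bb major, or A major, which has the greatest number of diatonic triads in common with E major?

Triads of E major: E (I), F#m (ii), G#m (iii), A (IV), B (V), C#m (vi), D#dim (vii°).
B minor (natural minor) shares 2: F#m, A.
Db major shares 0: none.
Bb major shares 0: none.
A major shares 4: E, F#m, A, C#m.
The most common triads (4) are shared with A major.

A major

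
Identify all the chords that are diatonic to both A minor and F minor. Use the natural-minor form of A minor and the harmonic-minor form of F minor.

Triads in A minor (natural minor): A minor (i), B diminished (ii°), C major (III), D minor (iv), E minor (v), F major (VI), G major (VII).
Triads in F minor (harmonic minor): F minor (i), G diminished (ii°), Ab augmented (III+), Bb minor (iv), C major (V), Db major (VI), E diminished (vii°).
Shared triads with their functions: C major (III in A minor, V in F minor).

C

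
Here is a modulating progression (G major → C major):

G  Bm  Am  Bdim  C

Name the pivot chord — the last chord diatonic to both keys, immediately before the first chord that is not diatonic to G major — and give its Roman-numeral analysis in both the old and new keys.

Am — ii in G major, vi in C major

Chords diatonic to G major: G, Am, Bm, C, D, Em, F#dim.
Reading the progression, the first chord not in that set is Bdim, so the modulation leaves G major there.
The chord immediately before Bdim is Am, which is diatonic to both keys: ii in G major and vi in C major.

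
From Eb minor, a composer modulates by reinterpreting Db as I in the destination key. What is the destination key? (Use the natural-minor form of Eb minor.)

The numeral I denotes a major triad on scale degree 1. With Db on degree 1, the tonic of the new key is Db.
Degree 1 carries a major triad in major keys, so the destination is Db major.
Check: the diatonic triads of Db major are Db (I), Ebm (ii), Fm (iii), Gb (IV), Ab (V), Bbm (vi), Cdim (vii°) — Db is indeed I.

Db major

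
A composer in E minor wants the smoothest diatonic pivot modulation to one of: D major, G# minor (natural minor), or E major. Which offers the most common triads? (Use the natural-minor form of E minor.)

D major

Triads of E minor (natural minor): Em (i), F#dim (ii°), G (III), Am (iv), Bm (v), C (VI), D (VII).
D major shares 4: Em, G, Bm, D.
G# minor (natural minor) shares 0: none.
E major shares 0: none.
The most common triads (4) are shared with D major.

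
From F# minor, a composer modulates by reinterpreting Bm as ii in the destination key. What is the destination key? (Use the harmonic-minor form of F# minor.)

The numeral ii denotes a minor triad on scale degree 2. With B on degree 2, the tonic of the new key is A.
Degree 2 carries a minor triad in major keys, so the destination is A major.
Check: the diatonic triads of A major are A (I), Bm (ii), C#m (iii), D (IV), E (V), F#m (vi), G#dim (vii°) — Bm is indeed ii.

A major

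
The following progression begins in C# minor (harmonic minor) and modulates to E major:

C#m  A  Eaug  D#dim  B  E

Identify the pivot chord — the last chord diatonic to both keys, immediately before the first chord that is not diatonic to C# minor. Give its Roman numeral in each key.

Chords diatonic to C# minor: C#m, D#dim, Eaug, F#m, G#, A, B#dim.
Reading the progression, the first chord not in that set is B, so the modulation leaves C# minor there.
The chord immediately before B is D#dim, which is diatonic to both keys: ii° in C# minor and vii° in E major.

D#dim — ii° in C# minor, vii° in E major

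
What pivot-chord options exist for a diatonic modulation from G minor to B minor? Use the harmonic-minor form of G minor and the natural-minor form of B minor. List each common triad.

Triads in G minor (harmonic minor): Gm (i), Adim (ii°), Bbaug (III+), Cm (iv), D (V), Eb (VI), F#dim (vii°).
Triads in B minor (natural minor): Bm (i), C#dim (ii°), D (III), Em (iv), F#m (v), G (VI), A (VII).
Shared triads with their functions: D (V in G minor, III in B minor).

D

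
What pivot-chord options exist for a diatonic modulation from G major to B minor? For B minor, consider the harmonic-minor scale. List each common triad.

G, Bm, Em

Triads in G major: G (I), Am (ii), Bm (iii), C (IV), D (V), Em (vi), F#dim (vii°).
Triads in B minor (harmonic minor): Bm (i), C#dim (ii°), Daug (III+), Em (iv), F# (V), G (VI), A#dim (vii°).
Shared triads with their functions: G (I in G major, VI in B minor); Bm (iii in G major, i in B minor); Em (vi in G major, iv in B minor).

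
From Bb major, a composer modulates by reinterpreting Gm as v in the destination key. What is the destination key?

The numeral v denotes a minor triad on scale degree 5. With G on degree 5, the tonic of the new key is C.
Degree 5 carries a minor triad in natural-minor keys, so the destination is C minor.
Check: the diatonic triads of C minor (natural minor) are Cm (i), Ddim (ii°), Eb (III), Fm (iv), Gm (v), Ab (VI), Bb (VII) — Gm is indeed v.

C minor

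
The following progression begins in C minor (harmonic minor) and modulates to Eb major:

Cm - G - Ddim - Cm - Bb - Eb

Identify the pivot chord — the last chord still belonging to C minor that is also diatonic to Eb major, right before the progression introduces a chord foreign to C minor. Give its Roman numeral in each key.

Cm — i in C minor, vi in Eb major

Chords diatonic to C minor: Cm, Ddim, Ebaug, Fm, G, Ab, Bdim.
Reading the progression, the first chord not in that set is Bb, so the modulation leaves C minor there.
The chord immediately before Bb is Cm, which is diatonic to both keys: i in C minor and vi in Eb major.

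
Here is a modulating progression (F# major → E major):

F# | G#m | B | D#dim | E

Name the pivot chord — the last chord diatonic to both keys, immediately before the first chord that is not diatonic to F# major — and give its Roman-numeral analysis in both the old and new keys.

Chords diatonic to F# major: F#, G#m, A#m, B, C#, D#m, E#dim.
Reading the progression, the first chord not in that set is D#dim, so the modulation leaves F# major there.
The chord immediately before D#dim is B, which is diatonic to both keys: IV in F# major and V in E major.

B — IV in F# major, V in E major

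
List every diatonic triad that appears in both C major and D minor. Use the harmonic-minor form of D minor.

Triads in C major: C (I), Dm (ii), Em (iii), F (IV), G (V), Am (vi), Bdim (vii°).
Triads in D minor (harmonic minor): Dm (i), Edim (ii°), Faug (III+), Gm (iv), A (V), Bb (VI), C#dim (vii°).
Shared triads with their functions: Dm (ii in C major, i in D minor).

Dm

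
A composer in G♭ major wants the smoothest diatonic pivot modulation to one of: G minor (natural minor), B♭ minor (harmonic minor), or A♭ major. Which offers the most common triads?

B♭ minor

Triads of G♭ major: G♭ major (I), A♭ minor (ii), B♭ minor (iii), C♭ major (IV), D♭ major (V), E♭ minor (vi), F diminished (vii°).
G minor (natural minor) shares 0: none.
B♭ minor (harmonic minor) shares 3: G♭, B♭m, E♭m.
A♭ major shares 2: B♭m, D♭.
The most common triads (3) are shared with B♭ minor.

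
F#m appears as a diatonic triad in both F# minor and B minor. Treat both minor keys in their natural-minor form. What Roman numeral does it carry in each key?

The scale of F# minor (natural minor) is F# G# A B C# D E; F# is degree 1, and the triad built there (F#-A-C#) is minor, so it is i.
The scale of B minor (natural minor) is B C# D E F# G A; F# is degree 5, and the triad built there (F#-A-C#) is minor, so it is v.

i in F# minor; v in B minor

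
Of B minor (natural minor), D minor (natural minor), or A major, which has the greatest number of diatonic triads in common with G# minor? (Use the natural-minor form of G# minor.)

Triads of G# minor (natural minor): G#m (i), A#dim (ii°), B (III), C#m (iv), D#m (v), E (VI), F# (VII).
B minor (natural minor) shares 0: none.
D minor (natural minor) shares 0: none.
A major shares 2: C#m, E.
The most common triads (2) are shared with A major.

A major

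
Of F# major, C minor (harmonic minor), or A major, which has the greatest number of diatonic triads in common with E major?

A major

Triads of E major: E major (I), F# minor (ii), G# minor (iii), A major (IV), B major (V), C# minor (vi), D# diminished (vii°).
F# major shares 2: G#m, B.
C minor (harmonic minor) shares 0: none.
A major shares 4: E, F#m, A, C#m.
The most common triads (4) are shared with A major.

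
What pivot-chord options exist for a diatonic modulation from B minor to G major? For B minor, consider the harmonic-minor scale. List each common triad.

Triads in B minor (harmonic minor): B minor (i), C# diminished (ii°), D augmented (III+), E minor (iv), F# major (V), G major (VI), A# diminished (vii°).
Triads in G major: G major (I), A minor (ii), B minor (iii), C major (IV), D major (V), E minor (vi), F# diminished (vii°).
Shared triads with their functions: B minor (i in B minor, iii in G major); E minor (iv in B minor, vi in G major); G major (VI in B minor, I in G major).

Bm, Em, G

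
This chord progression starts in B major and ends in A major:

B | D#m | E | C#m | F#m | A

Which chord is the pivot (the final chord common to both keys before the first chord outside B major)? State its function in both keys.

C#m — ii in B major, iii in A major

Chords diatonic to B major: B, C#m, D#m, E, F#, G#m, A#dim.
Reading the progression, the first chord not in that set is F#m, so the modulation leaves B major there.
The chord immediately before F#m is C#m, which is diatonic to both keys: ii in B major and iii in A major.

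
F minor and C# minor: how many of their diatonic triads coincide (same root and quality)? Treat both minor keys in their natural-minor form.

0

Diatonic triads of F minor (natural minor): Fm (i), Gdim (ii°), Ab (III), Bbm (iv), Cm (v), Db (VI), Eb (VII).
Diatonic triads of C# minor (natural minor): C#m (i), D#dim (ii°), E (III), F#m (iv), G#m (v), A (VI), B (VII).
No triad has the same root and quality in both keys.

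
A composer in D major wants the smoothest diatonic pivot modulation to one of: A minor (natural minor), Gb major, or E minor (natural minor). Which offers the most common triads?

Triads of D major: D (I), Em (ii), F#m (iii), G (IV), A (V), Bm (vi), C#dim (vii°).
A minor (natural minor) shares 2: Em, G.
Gb major shares 0: none.
E minor (natural minor) shares 4: D, Em, G, Bm.
The most common triads (4) are shared with E minor.

E minor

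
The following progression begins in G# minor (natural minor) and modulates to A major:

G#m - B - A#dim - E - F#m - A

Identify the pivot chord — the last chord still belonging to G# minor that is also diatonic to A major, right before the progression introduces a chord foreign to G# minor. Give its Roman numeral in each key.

Chords diatonic to G# minor: G#m, A#dim, B, C#m, D#m, E, F#.
Reading the progression, the first chord not in that set is F#m, so the modulation leaves G# minor there.
The chord immediately before F#m is E, which is diatonic to both keys: VI in G# minor and V in A major.

E — VI in G# minor, V in A major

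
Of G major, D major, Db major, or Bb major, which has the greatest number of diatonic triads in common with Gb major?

Db major

Triads of Gb major: Gb (I), Abm (ii), Bbm (iii), Cb (IV), Db (V), Ebm (vi), Fdim (vii°).
G major shares 0: none.
D major shares 0: none.
Db major shares 4: Gb, Bbm, Db, Ebm.
Bb major shares 0: none.
The most common triads (4) are shared with Db major.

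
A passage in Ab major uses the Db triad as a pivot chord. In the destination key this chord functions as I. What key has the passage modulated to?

Db major

The numeral I denotes a major triad on scale degree 1. With Db on degree 1, the tonic of the new key is Db.
Degree 1 carries a major triad in major keys, so the destination is Db major.
Check: the diatonic triads of Db major are Db (I), Ebm (ii), Fm (iii), Gb (IV), Ab (V), Bbm (vi), Cdim (vii°) — Db is indeed I.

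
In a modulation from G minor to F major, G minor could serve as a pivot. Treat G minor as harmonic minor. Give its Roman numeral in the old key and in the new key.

i in G minor; ii in F major

The scale of G minor (harmonic minor) is G A Bb C D Eb F#; G is degree 1, and the triad built there (G-Bb-D) is minor, so it is i.
The scale of F major is F G A Bb C D E; G is degree 2, and the triad built there (G-Bb-D) is minor, so it is ii.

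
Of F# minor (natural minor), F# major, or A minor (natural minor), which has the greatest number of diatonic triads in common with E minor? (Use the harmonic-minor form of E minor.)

Triads of E minor (harmonic minor): Em (i), F#dim (ii°), Gaug (III+), Am (iv), B (V), C (VI), D#dim (vii°).
F# minor (natural minor) shares 0: none.
F# major shares 1: B.
A minor (natural minor) shares 3: Em, Am, C.
The most common triads (3) are shared with A minor.

A minor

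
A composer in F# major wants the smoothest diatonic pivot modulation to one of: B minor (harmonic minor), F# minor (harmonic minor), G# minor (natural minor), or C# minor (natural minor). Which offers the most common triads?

Triads of F# major: F# major (I), G# minor (ii), A# minor (iii), B major (IV), C# major (V), D# minor (vi), E# diminished (vii°).
B minor (harmonic minor) shares 1: F#.
F# minor (harmonic minor) shares 2: C#, E#dim.
G# minor (natural minor) shares 4: F#, G#m, B, D#m.
C# minor (natural minor) shares 2: G#m, B.
The most common triads (4) are shared with G# minor.

G# minor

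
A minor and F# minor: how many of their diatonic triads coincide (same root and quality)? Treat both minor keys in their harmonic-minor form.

Diatonic triads of A minor (harmonic minor): A minor (i), B diminished (ii°), C augmented (III+), D minor (iv), E major (V), F major (VI), G# diminished (vii°).
Diatonic triads of F# minor (harmonic minor): F# minor (i), G# diminished (ii°), A augmented (III+), B minor (iv), C# major (V), D major (VI), E# diminished (vii°).
Matching root and quality in both lists: G# diminished.
That gives 1 common triad.

1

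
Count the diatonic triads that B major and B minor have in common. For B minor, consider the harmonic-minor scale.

Diatonic triads of B major: B major (I), C♯ minor (ii), D♯ minor (iii), E major (IV), F♯ major (V), G♯ minor (vi), A♯ diminished (vii°).
Diatonic triads of B minor (harmonic minor): B minor (i), C♯ diminished (ii°), D augmented (III+), E minor (iv), F♯ major (V), G major (VI), A♯ diminished (vii°).
Matching root and quality in both lists: F♯ major, A♯ diminished.
That gives 2 common triads.

2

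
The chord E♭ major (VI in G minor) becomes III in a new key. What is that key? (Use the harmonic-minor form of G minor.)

C minor

The numeral III denotes a major triad on scale degree 3. With E♭ on degree 3, the tonic of the new key is C.
Degree 3 carries a major triad in natural-minor keys, so the destination is C minor.
Check: the diatonic triads of C minor (natural minor) are Cm (i), Ddim (ii°), E♭ (III), Fm (iv), Gm (v), A♭ (VI), B♭ (VII) — E♭ major is indeed III.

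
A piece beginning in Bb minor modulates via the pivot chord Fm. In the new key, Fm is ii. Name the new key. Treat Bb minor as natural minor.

The numeral ii denotes a minor triad on scale degree 2. With F on degree 2, the tonic of the new key is Eb.
Degree 2 carries a minor triad in major keys, so the destination is Eb major.
Check: the diatonic triads of Eb major are Eb (I), Fm (ii), Gm (iii), Ab (IV), Bb (V), Cm (vi), Ddim (vii°) — Fm is indeed ii.

Eb major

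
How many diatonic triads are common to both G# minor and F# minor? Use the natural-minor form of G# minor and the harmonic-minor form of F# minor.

0

Diatonic triads of G# minor (natural minor): G# minor (i), A# diminished (ii°), B major (III), C# minor (iv), D# minor (v), E major (VI), F# major (VII).
Diatonic triads of F# minor (harmonic minor): F# minor (i), G# diminished (ii°), A augmented (III+), B minor (iv), C# major (V), D major (VI), E# diminished (vii°).
No triad has the same root and quality in both keys.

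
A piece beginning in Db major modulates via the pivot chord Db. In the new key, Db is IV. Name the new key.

Ab major

The numeral IV denotes a major triad on scale degree 4. With Db on degree 4, the tonic of the new key is Ab.
Degree 4 carries a major triad in major keys, so the destination is Ab major.
Check: the diatonic triads of Ab major are Ab (I), Bbm (ii), Cm (iii), Db (IV), Eb (V), Fm (vi), Gdim (vii°) — Db is indeed IV.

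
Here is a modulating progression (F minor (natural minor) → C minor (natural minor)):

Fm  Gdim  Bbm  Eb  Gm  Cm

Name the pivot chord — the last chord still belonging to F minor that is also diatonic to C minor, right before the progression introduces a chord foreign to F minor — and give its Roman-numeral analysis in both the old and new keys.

Chords diatonic to F minor: Fm, Gdim, Ab, Bbm, Cm, Db, Eb.
Reading the progression, the first chord not in that set is Gm, so the modulation leaves F minor there.
The chord immediately before Gm is Eb, which is diatonic to both keys: VII in F minor and III in C minor.

Eb — VII in F minor, III in C minor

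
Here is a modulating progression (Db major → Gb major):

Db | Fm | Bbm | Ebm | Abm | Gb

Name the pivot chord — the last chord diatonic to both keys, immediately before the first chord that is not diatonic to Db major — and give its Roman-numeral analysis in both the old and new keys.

Ebm — ii in Db major, vi in Gb major

Chords diatonic to Db major: Db, Ebm, Fm, Gb, Ab, Bbm, Cdim.
Reading the progression, the first chord not in that set is Abm, so the modulation leaves Db major there.
The chord immediately before Abm is Ebm, which is diatonic to both keys: ii in Db major and vi in Gb major.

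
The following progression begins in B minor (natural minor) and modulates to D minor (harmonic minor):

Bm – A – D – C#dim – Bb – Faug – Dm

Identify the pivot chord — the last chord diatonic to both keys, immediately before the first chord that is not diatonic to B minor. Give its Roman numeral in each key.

C#dim — ii° in B minor, vii° in D minor

Chords diatonic to B minor: Bm, C#dim, D, Em, F#m, G, A.
Reading the progression, the first chord not in that set is Bb, so the modulation leaves B minor there.
The chord immediately before Bb is C#dim, which is diatonic to both keys: ii° in B minor and vii° in D minor.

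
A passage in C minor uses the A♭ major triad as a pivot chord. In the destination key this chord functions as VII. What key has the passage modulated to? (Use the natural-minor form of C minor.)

B♭ minor

The numeral VII denotes a major triad on scale degree 7. With A♭ on degree 7, the tonic of the new key is B♭.
Degree 7 carries a major triad in natural-minor keys, so the destination is B♭ minor.
Check: the diatonic triads of B♭ minor (natural minor) are B♭m (i), Cdim (ii°), D♭ (III), E♭m (iv), Fm (v), G♭ (VI), A♭ (VII) — A♭ major is indeed VII.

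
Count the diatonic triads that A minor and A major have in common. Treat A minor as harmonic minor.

2

Diatonic triads of A minor (harmonic minor): Am (i), Bdim (ii°), Caug (III+), Dm (iv), E (V), F (VI), G#dim (vii°).
Diatonic triads of A major: A (I), Bm (ii), C#m (iii), D (IV), E (V), F#m (vi), G#dim (vii°).
Matching root and quality in both lists: E, G#dim.
That gives 2 common triads.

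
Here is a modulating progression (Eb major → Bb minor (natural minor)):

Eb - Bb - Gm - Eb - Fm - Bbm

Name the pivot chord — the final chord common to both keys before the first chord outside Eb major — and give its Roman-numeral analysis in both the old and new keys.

Fm — ii in Eb major, v in Bb minor

Chords diatonic to Eb major: Eb, Fm, Gm, Ab, Bb, Cm, Ddim.
Reading the progression, the first chord not in that set is Bbm, so the modulation leaves Eb major there.
The chord immediately before Bbm is Fm, which is diatonic to both keys: ii in Eb major and v in Bb minor.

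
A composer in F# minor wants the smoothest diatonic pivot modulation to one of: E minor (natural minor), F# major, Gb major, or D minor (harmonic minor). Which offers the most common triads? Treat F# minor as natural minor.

E minor

Triads of F# minor (natural minor): F#m (i), G#dim (ii°), A (III), Bm (iv), C#m (v), D (VI), E (VII).
E minor (natural minor) shares 2: Bm, D.
F# major shares 0: none.
Gb major shares 0: none.
D minor (harmonic minor) shares 1: A.
The most common triads (2) are shared with E minor.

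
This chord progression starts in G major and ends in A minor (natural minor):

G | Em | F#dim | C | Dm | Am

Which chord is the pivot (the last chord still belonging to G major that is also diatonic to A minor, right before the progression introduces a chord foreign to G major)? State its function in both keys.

Chords diatonic to G major: G, Am, Bm, C, D, Em, F#dim.
Reading the progression, the first chord not in that set is Dm, so the modulation leaves G major there.
The chord immediately before Dm is C, which is diatonic to both keys: IV in G major and III in A minor.

C — IV in G major, III in A minor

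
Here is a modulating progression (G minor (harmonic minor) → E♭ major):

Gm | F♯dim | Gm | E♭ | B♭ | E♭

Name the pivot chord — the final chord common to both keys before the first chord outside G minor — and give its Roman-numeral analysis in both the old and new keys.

E♭ — VI in G minor, I in E♭ major

Chords diatonic to G minor: Gm, Adim, B♭aug, Cm, D, E♭, F♯dim.
Reading the progression, the first chord not in that set is B♭, so the modulation leaves G minor there.
The chord immediately before B♭ is E♭, which is diatonic to both keys: VI in G minor and I in E♭ major.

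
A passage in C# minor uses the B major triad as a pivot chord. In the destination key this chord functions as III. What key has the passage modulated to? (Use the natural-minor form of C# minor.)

The numeral III denotes a major triad on scale degree 3. With B on degree 3, the tonic of the new key is G#.
Degree 3 carries a major triad in natural-minor keys, so the destination is G# minor.
Check: the diatonic triads of G# minor (natural minor) are G#m (i), A#dim (ii°), B (III), C#m (iv), D#m (v), E (VI), F# (VII) — B major is indeed III.

G# minor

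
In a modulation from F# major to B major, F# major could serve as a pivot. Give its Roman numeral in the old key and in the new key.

I in F# major; V in B major

The scale of F# major is F# G# A# B C# D# E#; F# is degree 1, and the triad built there (F#-A#-C#) is major, so it is I.
The scale of B major is B C# D# E F# G# A#; F# is degree 5, and the triad built there (F#-A#-C#) is major, so it is V.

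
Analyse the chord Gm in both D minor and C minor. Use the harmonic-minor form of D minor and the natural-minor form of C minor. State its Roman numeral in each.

The scale of D minor (harmonic minor) is D E F G A Bb C#; G is degree 4, and the triad built there (G-Bb-D) is minor, so it is iv.
The scale of C minor (natural minor) is C D Eb F G Ab Bb; G is degree 5, and the triad built there (G-Bb-D) is minor, so it is v.

iv in D minor; v in C minor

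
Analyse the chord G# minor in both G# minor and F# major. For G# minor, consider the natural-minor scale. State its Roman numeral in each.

i in G# minor; ii in F# major

The scale of G# minor (natural minor) is G# A# B C# D# E F#; G# is degree 1, and the triad built there (G#-B-D#) is minor, so it is i.
The scale of F# major is F# G# A# B C# D# E#; G# is degree 2, and the triad built there (G#-B-D#) is minor, so it is ii.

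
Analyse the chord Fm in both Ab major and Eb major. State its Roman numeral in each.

The scale of Ab major is Ab Bb C Db Eb F G; F is degree 6, and the triad built there (F-Ab-C) is minor, so it is vi.
The scale of Eb major is Eb F G Ab Bb C D; F is degree 2, and the triad built there (F-Ab-C) is minor, so it is ii.

vi in Ab major; ii in Eb major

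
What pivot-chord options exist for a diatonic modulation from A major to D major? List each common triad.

Triads in A major: A (I), Bm (ii), C#m (iii), D (IV), E (V), F#m (vi), G#dim (vii°).
Triads in D major: D (I), Em (ii), F#m (iii), G (IV), A (V), Bm (vi), C#dim (vii°).
Shared triads with their functions: A (I in A major, V in D major); Bm (ii in A major, vi in D major); D (IV in A major, I in D major); F#m (vi in A major, iii in D major).

A, Bm, D, F#m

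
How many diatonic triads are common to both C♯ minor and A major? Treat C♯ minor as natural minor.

4

Diatonic triads of C♯ minor (natural minor): C♯ minor (i), D♯ diminished (ii°), E major (III), F♯ minor (iv), G♯ minor (v), A major (VI), B major (VII).
Diatonic triads of A major: A major (I), B minor (ii), C♯ minor (iii), D major (IV), E major (V), F♯ minor (vi), G♯ diminished (vii°).
Matching root and quality in both lists: C♯ minor, E major, F♯ minor, A major.
That gives 4 common triads.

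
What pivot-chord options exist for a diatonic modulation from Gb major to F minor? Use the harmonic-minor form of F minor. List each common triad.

Triads in Gb major: Gb (I), Abm (ii), Bbm (iii), Cb (IV), Db (V), Ebm (vi), Fdim (vii°).
Triads in F minor (harmonic minor): Fm (i), Gdim (ii°), Abaug (III+), Bbm (iv), C (V), Db (VI), Edim (vii°).
Shared triads with their functions: Bbm (iii in Gb major, iv in F minor); Db (V in Gb major, VI in F minor).

Bbm, Db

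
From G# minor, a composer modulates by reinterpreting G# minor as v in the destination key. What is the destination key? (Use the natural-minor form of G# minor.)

C# minor

The numeral v denotes a minor triad on scale degree 5. With G# on degree 5, the tonic of the new key is C#.
Degree 5 carries a minor triad in natural-minor keys, so the destination is C# minor.
Check: the diatonic triads of C# minor (natural minor) are C#m (i), D#dim (ii°), E (III), F#m (iv), G#m (v), A (VI), B (VII) — G# minor is indeed v.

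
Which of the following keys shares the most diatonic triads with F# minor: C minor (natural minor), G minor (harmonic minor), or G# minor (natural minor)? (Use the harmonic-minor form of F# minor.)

Triads of F# minor (harmonic minor): F# minor (i), G# diminished (ii°), A augmented (III+), B minor (iv), C# major (V), D major (VI), E# diminished (vii°).
C minor (natural minor) shares 0: none.
G minor (harmonic minor) shares 1: D.
G# minor (natural minor) shares 0: none.
The most common triads (1) are shared with G minor.

G minor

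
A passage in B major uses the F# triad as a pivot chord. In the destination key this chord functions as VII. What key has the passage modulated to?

The numeral VII denotes a major triad on scale degree 7. With F# on degree 7, the tonic of the new key is G#.
Degree 7 carries a major triad in natural-minor keys, so the destination is G# minor.
Check: the diatonic triads of G# minor (natural minor) are G#m (i), A#dim (ii°), B (III), C#m (iv), D#m (v), E (VI), F# (VII) — F# is indeed VII.

G# minor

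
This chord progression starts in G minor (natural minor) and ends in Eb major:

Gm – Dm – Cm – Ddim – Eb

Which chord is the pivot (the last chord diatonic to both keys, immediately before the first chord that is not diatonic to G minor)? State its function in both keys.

Cm — iv in G minor, vi in Eb major

Chords diatonic to G minor: Gm, Adim, Bb, Cm, Dm, Eb, F.
Reading the progression, the first chord not in that set is Ddim, so the modulation leaves G minor there.
The chord immediately before Ddim is Cm, which is diatonic to both keys: iv in G minor and vi in Eb major.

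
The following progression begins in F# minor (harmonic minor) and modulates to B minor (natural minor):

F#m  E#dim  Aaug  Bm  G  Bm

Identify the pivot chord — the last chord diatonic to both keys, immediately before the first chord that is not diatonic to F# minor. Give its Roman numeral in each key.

Bm — iv in F# minor, i in B minor

Chords diatonic to F# minor: F#m, G#dim, Aaug, Bm, C#, D, E#dim.
Reading the progression, the first chord not in that set is G, so the modulation leaves F# minor there.
The chord immediately before G is Bm, which is diatonic to both keys: iv in F# minor and i in B minor.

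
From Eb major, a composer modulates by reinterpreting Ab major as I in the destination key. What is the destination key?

Ab major

The numeral I denotes a major triad on scale degree 1. With Ab on degree 1, the tonic of the new key is Ab.
Degree 1 carries a major triad in major keys, so the destination is Ab major.
Check: the diatonic triads of Ab major are Ab (I), Bbm (ii), Cm (iii), Db (IV), Eb (V), Fm (vi), Gdim (vii°) — Ab major is indeed I.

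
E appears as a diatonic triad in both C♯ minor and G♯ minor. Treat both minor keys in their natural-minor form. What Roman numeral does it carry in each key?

III in C♯ minor; VI in G♯ minor

The scale of C♯ minor (natural minor) is C♯ D♯ E F♯ G♯ A B; E is degree 3, and the triad built there (E-G♯-B) is major, so it is III.
The scale of G♯ minor (natural minor) is G♯ A♯ B C♯ D♯ E F♯; E is degree 6, and the triad built there (E-G♯-B) is major, so it is VI.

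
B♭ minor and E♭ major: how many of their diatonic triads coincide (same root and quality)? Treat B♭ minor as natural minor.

Diatonic triads of B♭ minor (natural minor): B♭ minor (i), C diminished (ii°), D♭ major (III), E♭ minor (iv), F minor (v), G♭ major (VI), A♭ major (VII).
Diatonic triads of E♭ major: E♭ major (I), F minor (ii), G minor (iii), A♭ major (IV), B♭ major (V), C minor (vi), D diminished (vii°).
Matching root and quality in both lists: F minor, A♭ major.
That gives 2 common triads.

2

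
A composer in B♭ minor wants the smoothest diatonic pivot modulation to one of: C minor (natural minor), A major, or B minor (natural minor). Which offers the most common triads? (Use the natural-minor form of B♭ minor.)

C minor

Triads of B♭ minor (natural minor): B♭ minor (i), C diminished (ii°), D♭ major (III), E♭ minor (iv), F minor (v), G♭ major (VI), A♭ major (VII).
C minor (natural minor) shares 2: Fm, A♭.
A major shares 0: none.
B minor (natural minor) shares 0: none.
The most common triads (2) are shared with C minor.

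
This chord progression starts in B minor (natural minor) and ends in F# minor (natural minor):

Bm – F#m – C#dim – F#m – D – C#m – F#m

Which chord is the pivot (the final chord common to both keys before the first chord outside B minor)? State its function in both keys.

D — III in B minor, VI in F# minor

Chords diatonic to B minor: Bm, C#dim, D, Em, F#m, G, A.
Reading the progression, the first chord not in that set is C#m, so the modulation leaves B minor there.
The chord immediately before C#m is D, which is diatonic to both keys: III in B minor and VI in F# minor.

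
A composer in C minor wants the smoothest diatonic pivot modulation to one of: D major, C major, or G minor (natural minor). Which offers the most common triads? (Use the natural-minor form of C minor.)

G minor

Triads of C minor (natural minor): Cm (i), Ddim (ii°), Eb (III), Fm (iv), Gm (v), Ab (VI), Bb (VII).
D major shares 0: none.
C major shares 0: none.
G minor (natural minor) shares 4: Cm, Eb, Gm, Bb.
The most common triads (4) are shared with G minor.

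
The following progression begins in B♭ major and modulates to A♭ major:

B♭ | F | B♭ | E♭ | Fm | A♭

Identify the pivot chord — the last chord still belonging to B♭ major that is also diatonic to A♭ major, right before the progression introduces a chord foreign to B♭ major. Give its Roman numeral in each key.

Chords diatonic to B♭ major: B♭, Cm, Dm, E♭, F, Gm, Adim.
Reading the progression, the first chord not in that set is Fm, so the modulation leaves B♭ major there.
The chord immediately before Fm is E♭, which is diatonic to both keys: IV in B♭ major and V in A♭ major.

E♭ — IV in B♭ major, V in A♭ major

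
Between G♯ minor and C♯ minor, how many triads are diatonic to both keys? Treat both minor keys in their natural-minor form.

4

Diatonic triads of G♯ minor (natural minor): G♯ minor (i), A♯ diminished (ii°), B major (III), C♯ minor (iv), D♯ minor (v), E major (VI), F♯ major (VII).
Diatonic triads of C♯ minor (natural minor): C♯ minor (i), D♯ diminished (ii°), E major (III), F♯ minor (iv), G♯ minor (v), A major (VI), B major (VII).
Matching root and quality in both lists: G♯ minor, B major, C♯ minor, E major.
That gives 4 common triads.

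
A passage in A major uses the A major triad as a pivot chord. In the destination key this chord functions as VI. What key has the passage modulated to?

C# minor

The numeral VI denotes a major triad on scale degree 6. With A on degree 6, the tonic of the new key is C#.
Degree 6 carries a major triad in minor keys, so the destination is C# minor.
Check: the diatonic triads of C# minor (natural minor) are C#m (i), D#dim (ii°), E (III), F#m (iv), G#m (v), A (VI), B (VII) — A major is indeed VI.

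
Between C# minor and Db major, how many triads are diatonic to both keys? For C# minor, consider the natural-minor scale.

0

Diatonic triads of C# minor (natural minor): C# minor (i), D# diminished (ii°), E major (III), F# minor (iv), G# minor (v), A major (VI), B major (VII).
Diatonic triads of Db major: Db major (I), Eb minor (ii), F minor (iii), Gb major (IV), Ab major (V), Bb minor (vi), C diminished (vii°).
No triad has the same root and quality in both keys.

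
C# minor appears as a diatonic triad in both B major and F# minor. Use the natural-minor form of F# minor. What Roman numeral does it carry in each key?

The scale of B major is B C# D# E F# G# A#; C# is degree 2, and the triad built there (C#-E-G#) is minor, so it is ii.
The scale of F# minor (natural minor) is F# G# A B C# D E; C# is degree 5, and the triad built there (C#-E-G#) is minor, so it is v.

ii in B major; v in F# minor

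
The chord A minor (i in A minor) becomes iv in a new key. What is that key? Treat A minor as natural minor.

The numeral iv denotes a minor triad on scale degree 4. With A on degree 4, the tonic of the new key is E.
Degree 4 carries a minor triad in minor keys, so the destination is E minor.
Check: the diatonic triads of E minor (natural minor) are Em (i), F#dim (ii°), G (III), Am (iv), Bm (v), C (VI), D (VII) — A minor is indeed iv.

E minor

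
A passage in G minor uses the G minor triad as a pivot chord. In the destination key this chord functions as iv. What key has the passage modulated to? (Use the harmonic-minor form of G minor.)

D minor

The numeral iv denotes a minor triad on scale degree 4. With G on degree 4, the tonic of the new key is D.
Degree 4 carries a minor triad in minor keys, so the destination is D minor.
Check: the diatonic triads of D minor (natural minor) are Dm (i), Edim (ii°), F (III), Gm (iv), Am (v), Bb (VI), C (VII) — G minor is indeed iv.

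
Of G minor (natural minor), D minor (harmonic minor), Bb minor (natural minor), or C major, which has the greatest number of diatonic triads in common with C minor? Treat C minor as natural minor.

Triads of C minor (natural minor): C minor (i), D diminished (ii°), Eb major (III), F minor (iv), G minor (v), Ab major (VI), Bb major (VII).
G minor (natural minor) shares 4: Cm, Eb, Gm, Bb.
D minor (harmonic minor) shares 2: Gm, Bb.
Bb minor (natural minor) shares 2: Fm, Ab.
C major shares 0: none.
The most common triads (4) are shared with G minor.

G minor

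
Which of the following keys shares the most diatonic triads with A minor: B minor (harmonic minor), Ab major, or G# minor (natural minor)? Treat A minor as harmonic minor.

Triads of A minor (harmonic minor): A minor (i), B diminished (ii°), C augmented (III+), D minor (iv), E major (V), F major (VI), G# diminished (vii°).
B minor (harmonic minor) shares 0: none.
Ab major shares 0: none.
G# minor (natural minor) shares 1: E.
The most common triads (1) are shared with G# minor.

G# minor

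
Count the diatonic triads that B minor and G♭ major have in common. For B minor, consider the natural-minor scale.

Diatonic triads of B minor (natural minor): B minor (i), C♯ diminished (ii°), D major (III), E minor (iv), F♯ minor (v), G major (VI), A major (VII).
Diatonic triads of G♭ major: G♭ major (I), A♭ minor (ii), B♭ minor (iii), C♭ major (IV), D♭ major (V), E♭ minor (vi), F diminished (vii°).
No triad has the same root and quality in both keys.

0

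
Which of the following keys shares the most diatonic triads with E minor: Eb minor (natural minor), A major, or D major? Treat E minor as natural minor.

Triads of E minor (natural minor): E minor (i), F# diminished (ii°), G major (III), A minor (iv), B minor (v), C major (VI), D major (VII).
Eb minor (natural minor) shares 0: none.
A major shares 2: Bm, D.
D major shares 4: Em, G, Bm, D.
The most common triads (4) are shared with D major.

D major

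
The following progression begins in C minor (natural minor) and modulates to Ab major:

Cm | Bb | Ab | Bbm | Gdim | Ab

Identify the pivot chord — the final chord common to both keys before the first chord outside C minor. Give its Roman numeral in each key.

Ab — VI in C minor, I in Ab major

Chords diatonic to C minor: Cm, Ddim, Eb, Fm, Gm, Ab, Bb.
Reading the progression, the first chord not in that set is Bbm, so the modulation leaves C minor there.
The chord immediately before Bbm is Ab, which is diatonic to both keys: VI in C minor and I in Ab major.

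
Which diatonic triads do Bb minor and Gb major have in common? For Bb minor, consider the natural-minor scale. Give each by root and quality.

Bbm, Db, Ebm, Gb

Triads in Bb minor (natural minor): Bbm (i), Cdim (ii°), Db (III), Ebm (iv), Fm (v), Gb (VI), Ab (VII).
Triads in Gb major: Gb (I), Abm (ii), Bbm (iii), Cb (IV), Db (V), Ebm (vi), Fdim (vii°).
Shared triads with their functions: Bbm (i in Bb minor, iii in Gb major); Db (III in Bb minor, V in Gb major); Ebm (iv in Bb minor, vi in Gb major); Gb (VI in Bb minor, I in Gb major).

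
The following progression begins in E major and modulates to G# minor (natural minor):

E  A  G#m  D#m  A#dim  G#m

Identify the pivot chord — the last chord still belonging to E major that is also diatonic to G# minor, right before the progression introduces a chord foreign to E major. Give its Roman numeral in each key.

Chords diatonic to E major: E, F#m, G#m, A, B, C#m, D#dim.
Reading the progression, the first chord not in that set is D#m, so the modulation leaves E major there.
The chord immediately before D#m is G#m, which is diatonic to both keys: iii in E major and i in G# minor.

G#m — iii in E major, i in G# minor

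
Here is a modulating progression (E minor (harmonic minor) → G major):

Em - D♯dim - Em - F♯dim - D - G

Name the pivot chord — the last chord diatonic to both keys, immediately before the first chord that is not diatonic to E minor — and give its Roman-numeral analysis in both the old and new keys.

Chords diatonic to E minor: Em, F♯dim, Gaug, Am, B, C, D♯dim.
Reading the progression, the first chord not in that set is D, so the modulation leaves E minor there.
The chord immediately before D is F♯dim, which is diatonic to both keys: ii° in E minor and vii° in G major.

F♯dim — ii° in E minor, vii° in G major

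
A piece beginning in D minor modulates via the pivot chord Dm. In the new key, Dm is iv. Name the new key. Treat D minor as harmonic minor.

The numeral iv denotes a minor triad on scale degree 4. With D on degree 4, the tonic of the new key is A.
Degree 4 carries a minor triad in minor keys, so the destination is A minor.
Check: the diatonic triads of A minor (natural minor) are Am (i), Bdim (ii°), C (III), Dm (iv), Em (v), F (VI), G (VII) — Dm is indeed iv.

A minor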